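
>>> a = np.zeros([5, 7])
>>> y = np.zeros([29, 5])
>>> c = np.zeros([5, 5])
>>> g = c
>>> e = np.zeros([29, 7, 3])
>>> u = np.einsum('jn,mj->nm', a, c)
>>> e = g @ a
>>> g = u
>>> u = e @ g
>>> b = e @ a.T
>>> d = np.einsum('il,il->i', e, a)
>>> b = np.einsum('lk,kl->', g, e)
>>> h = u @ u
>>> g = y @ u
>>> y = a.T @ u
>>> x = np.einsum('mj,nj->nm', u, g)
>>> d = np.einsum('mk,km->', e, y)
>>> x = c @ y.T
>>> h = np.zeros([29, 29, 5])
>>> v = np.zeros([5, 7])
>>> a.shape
(5, 7)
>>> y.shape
(7, 5)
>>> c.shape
(5, 5)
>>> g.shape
(29, 5)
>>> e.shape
(5, 7)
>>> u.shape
(5, 5)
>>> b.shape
()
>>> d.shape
()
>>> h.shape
(29, 29, 5)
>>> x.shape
(5, 7)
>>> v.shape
(5, 7)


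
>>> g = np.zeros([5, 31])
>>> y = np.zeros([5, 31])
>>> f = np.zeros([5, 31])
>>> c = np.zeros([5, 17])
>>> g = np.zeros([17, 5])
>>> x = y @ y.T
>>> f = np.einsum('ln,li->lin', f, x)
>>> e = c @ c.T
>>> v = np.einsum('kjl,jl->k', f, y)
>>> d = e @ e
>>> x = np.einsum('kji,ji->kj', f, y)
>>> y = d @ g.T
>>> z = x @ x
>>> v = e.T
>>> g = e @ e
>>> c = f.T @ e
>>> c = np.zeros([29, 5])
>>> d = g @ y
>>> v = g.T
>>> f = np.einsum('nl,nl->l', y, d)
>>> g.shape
(5, 5)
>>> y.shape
(5, 17)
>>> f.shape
(17,)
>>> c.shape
(29, 5)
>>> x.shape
(5, 5)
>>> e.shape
(5, 5)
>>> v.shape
(5, 5)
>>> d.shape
(5, 17)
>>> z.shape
(5, 5)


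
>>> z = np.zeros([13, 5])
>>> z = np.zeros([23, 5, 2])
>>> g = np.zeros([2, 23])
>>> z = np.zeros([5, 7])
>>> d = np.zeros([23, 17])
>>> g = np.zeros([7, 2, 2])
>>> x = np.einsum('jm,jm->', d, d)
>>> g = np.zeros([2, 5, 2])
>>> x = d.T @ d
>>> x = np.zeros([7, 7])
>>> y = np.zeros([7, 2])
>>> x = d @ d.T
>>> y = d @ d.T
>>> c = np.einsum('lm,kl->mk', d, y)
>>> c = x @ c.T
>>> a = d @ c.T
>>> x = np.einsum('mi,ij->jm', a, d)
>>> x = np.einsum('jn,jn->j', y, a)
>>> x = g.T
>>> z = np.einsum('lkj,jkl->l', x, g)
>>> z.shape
(2,)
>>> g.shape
(2, 5, 2)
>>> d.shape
(23, 17)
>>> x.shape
(2, 5, 2)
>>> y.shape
(23, 23)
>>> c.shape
(23, 17)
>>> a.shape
(23, 23)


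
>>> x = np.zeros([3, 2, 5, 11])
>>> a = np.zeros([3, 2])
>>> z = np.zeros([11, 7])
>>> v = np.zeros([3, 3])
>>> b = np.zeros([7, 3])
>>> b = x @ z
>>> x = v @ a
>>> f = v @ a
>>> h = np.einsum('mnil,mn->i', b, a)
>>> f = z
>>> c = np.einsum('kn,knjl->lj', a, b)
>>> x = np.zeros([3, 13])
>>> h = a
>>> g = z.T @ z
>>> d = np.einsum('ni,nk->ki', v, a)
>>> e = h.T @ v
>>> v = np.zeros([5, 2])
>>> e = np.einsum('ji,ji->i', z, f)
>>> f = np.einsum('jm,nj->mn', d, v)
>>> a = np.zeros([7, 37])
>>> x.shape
(3, 13)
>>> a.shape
(7, 37)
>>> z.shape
(11, 7)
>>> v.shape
(5, 2)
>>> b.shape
(3, 2, 5, 7)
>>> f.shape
(3, 5)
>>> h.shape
(3, 2)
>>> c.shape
(7, 5)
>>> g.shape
(7, 7)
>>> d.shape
(2, 3)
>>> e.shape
(7,)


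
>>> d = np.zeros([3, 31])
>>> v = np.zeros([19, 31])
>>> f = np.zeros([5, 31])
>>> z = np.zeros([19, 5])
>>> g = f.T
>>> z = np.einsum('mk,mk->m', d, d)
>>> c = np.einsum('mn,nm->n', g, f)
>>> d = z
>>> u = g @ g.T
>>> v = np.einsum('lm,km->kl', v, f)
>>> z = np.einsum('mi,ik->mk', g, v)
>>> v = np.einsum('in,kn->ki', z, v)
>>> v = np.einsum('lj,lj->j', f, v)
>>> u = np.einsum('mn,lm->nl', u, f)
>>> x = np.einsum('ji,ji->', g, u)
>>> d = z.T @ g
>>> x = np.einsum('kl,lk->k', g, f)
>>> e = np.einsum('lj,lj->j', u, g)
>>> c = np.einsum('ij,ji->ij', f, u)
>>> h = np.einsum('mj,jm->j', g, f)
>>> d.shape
(19, 5)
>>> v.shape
(31,)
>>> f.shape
(5, 31)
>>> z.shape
(31, 19)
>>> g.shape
(31, 5)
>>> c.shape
(5, 31)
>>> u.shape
(31, 5)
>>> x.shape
(31,)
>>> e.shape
(5,)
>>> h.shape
(5,)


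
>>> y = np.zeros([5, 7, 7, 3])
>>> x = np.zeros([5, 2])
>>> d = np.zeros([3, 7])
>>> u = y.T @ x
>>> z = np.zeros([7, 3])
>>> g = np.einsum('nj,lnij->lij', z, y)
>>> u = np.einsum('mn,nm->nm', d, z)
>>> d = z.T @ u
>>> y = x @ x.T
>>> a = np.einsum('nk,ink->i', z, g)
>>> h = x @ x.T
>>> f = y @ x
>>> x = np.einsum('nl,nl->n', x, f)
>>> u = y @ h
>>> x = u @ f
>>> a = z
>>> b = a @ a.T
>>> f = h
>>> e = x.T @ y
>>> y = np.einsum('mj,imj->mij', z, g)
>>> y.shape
(7, 5, 3)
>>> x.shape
(5, 2)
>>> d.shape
(3, 3)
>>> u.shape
(5, 5)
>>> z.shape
(7, 3)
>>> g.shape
(5, 7, 3)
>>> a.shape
(7, 3)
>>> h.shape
(5, 5)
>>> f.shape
(5, 5)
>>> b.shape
(7, 7)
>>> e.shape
(2, 5)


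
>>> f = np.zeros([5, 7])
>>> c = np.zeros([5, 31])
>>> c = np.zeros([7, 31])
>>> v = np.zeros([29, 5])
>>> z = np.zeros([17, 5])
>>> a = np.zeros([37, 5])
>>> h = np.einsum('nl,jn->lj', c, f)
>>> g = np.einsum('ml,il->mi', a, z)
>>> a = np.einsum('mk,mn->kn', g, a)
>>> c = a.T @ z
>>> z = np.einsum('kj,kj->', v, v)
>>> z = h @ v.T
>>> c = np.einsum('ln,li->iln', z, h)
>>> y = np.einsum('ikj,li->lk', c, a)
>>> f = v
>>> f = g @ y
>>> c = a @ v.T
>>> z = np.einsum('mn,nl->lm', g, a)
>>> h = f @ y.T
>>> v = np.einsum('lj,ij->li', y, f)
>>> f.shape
(37, 31)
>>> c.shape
(17, 29)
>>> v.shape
(17, 37)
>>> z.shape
(5, 37)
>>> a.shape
(17, 5)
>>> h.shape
(37, 17)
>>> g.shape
(37, 17)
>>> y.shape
(17, 31)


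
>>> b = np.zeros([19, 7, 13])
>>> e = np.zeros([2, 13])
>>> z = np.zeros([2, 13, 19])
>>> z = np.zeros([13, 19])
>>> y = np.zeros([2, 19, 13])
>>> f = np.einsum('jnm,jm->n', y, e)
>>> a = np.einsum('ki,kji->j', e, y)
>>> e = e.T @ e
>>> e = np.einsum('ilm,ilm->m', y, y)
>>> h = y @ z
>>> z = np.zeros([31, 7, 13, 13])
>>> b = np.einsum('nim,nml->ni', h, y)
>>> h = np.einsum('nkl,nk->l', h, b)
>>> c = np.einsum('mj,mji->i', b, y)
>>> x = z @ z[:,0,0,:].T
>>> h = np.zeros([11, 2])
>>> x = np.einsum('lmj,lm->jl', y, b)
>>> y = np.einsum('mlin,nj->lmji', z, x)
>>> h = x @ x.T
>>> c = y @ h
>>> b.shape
(2, 19)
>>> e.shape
(13,)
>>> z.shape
(31, 7, 13, 13)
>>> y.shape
(7, 31, 2, 13)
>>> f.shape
(19,)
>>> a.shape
(19,)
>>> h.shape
(13, 13)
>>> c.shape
(7, 31, 2, 13)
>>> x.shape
(13, 2)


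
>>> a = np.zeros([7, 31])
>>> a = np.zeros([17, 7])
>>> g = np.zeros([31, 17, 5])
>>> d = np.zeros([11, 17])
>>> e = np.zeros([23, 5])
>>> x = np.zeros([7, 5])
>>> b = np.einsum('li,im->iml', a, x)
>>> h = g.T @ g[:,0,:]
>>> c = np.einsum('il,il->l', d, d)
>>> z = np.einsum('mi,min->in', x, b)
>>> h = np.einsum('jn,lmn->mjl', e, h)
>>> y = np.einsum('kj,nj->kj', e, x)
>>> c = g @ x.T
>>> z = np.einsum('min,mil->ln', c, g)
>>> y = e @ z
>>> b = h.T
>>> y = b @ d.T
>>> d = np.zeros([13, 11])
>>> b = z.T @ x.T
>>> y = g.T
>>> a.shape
(17, 7)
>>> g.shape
(31, 17, 5)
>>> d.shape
(13, 11)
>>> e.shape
(23, 5)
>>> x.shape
(7, 5)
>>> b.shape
(7, 7)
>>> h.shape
(17, 23, 5)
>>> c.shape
(31, 17, 7)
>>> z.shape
(5, 7)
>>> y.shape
(5, 17, 31)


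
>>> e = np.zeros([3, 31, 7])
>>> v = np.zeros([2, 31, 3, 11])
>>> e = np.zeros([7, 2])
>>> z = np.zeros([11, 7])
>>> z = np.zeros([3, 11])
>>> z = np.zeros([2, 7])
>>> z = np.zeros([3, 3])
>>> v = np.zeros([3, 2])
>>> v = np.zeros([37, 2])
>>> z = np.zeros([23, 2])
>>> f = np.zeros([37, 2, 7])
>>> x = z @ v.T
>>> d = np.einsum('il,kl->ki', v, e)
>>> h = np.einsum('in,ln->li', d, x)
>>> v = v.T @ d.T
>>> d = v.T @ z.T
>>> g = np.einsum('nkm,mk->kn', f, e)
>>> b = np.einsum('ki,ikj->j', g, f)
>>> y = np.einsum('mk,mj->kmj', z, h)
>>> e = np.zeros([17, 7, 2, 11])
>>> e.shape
(17, 7, 2, 11)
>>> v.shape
(2, 7)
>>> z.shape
(23, 2)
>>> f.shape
(37, 2, 7)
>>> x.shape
(23, 37)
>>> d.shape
(7, 23)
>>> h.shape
(23, 7)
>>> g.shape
(2, 37)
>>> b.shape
(7,)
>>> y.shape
(2, 23, 7)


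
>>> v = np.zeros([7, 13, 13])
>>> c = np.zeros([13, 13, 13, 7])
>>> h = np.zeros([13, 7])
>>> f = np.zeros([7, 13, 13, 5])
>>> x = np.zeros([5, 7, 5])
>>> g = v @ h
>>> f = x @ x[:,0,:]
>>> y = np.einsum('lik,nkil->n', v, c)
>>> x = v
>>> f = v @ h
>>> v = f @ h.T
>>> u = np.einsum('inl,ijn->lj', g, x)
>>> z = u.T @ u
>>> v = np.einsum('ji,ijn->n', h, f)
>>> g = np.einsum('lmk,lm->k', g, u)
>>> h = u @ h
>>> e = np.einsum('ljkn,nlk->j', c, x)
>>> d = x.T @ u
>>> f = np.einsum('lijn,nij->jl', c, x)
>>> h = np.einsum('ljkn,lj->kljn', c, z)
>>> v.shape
(7,)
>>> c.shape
(13, 13, 13, 7)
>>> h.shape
(13, 13, 13, 7)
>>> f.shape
(13, 13)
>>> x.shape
(7, 13, 13)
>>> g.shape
(7,)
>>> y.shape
(13,)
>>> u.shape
(7, 13)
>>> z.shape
(13, 13)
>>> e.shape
(13,)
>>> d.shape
(13, 13, 13)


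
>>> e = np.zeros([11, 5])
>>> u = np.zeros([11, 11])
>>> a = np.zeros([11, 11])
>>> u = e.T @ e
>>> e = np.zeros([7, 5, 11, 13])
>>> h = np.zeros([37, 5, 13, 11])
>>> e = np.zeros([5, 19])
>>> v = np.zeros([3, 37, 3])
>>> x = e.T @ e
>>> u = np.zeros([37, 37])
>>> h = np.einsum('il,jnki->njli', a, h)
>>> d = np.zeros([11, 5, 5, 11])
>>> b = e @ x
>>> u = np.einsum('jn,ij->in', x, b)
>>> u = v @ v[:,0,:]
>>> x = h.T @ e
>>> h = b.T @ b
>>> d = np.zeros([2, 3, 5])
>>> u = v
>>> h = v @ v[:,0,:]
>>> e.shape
(5, 19)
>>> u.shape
(3, 37, 3)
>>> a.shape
(11, 11)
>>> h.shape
(3, 37, 3)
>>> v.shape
(3, 37, 3)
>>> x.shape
(11, 11, 37, 19)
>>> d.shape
(2, 3, 5)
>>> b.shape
(5, 19)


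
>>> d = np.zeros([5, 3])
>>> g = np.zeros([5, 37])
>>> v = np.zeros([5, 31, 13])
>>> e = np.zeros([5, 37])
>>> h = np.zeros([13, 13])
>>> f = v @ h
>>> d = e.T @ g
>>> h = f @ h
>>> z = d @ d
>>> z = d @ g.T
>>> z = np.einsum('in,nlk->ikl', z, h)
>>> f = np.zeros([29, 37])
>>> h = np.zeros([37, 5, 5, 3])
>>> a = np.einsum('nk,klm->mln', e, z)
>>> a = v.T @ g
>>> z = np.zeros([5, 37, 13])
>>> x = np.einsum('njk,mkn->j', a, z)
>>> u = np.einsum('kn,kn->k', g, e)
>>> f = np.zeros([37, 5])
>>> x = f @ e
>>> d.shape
(37, 37)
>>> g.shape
(5, 37)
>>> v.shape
(5, 31, 13)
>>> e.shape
(5, 37)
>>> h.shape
(37, 5, 5, 3)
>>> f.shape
(37, 5)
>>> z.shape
(5, 37, 13)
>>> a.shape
(13, 31, 37)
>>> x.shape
(37, 37)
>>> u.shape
(5,)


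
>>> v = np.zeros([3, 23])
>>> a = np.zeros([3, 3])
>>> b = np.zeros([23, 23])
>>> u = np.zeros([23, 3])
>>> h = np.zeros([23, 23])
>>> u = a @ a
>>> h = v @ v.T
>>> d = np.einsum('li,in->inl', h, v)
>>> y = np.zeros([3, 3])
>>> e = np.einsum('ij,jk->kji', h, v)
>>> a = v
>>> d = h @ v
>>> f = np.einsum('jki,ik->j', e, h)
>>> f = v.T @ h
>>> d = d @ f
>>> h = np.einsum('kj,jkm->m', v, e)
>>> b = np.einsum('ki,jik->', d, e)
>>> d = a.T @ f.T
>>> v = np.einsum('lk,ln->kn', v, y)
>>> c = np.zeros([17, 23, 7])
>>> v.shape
(23, 3)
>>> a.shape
(3, 23)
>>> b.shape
()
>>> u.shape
(3, 3)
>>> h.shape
(3,)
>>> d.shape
(23, 23)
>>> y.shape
(3, 3)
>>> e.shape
(23, 3, 3)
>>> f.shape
(23, 3)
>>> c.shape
(17, 23, 7)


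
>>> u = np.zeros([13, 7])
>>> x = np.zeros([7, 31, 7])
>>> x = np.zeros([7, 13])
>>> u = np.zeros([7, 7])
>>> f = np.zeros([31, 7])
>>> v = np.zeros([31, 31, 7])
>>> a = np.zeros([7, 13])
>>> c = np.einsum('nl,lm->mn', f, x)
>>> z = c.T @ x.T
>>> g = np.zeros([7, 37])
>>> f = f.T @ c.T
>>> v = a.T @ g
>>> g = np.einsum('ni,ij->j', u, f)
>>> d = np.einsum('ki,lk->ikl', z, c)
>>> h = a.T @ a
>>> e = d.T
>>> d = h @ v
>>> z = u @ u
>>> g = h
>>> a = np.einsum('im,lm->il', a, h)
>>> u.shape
(7, 7)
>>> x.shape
(7, 13)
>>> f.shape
(7, 13)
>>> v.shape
(13, 37)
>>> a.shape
(7, 13)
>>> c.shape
(13, 31)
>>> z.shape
(7, 7)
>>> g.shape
(13, 13)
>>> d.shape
(13, 37)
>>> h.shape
(13, 13)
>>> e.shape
(13, 31, 7)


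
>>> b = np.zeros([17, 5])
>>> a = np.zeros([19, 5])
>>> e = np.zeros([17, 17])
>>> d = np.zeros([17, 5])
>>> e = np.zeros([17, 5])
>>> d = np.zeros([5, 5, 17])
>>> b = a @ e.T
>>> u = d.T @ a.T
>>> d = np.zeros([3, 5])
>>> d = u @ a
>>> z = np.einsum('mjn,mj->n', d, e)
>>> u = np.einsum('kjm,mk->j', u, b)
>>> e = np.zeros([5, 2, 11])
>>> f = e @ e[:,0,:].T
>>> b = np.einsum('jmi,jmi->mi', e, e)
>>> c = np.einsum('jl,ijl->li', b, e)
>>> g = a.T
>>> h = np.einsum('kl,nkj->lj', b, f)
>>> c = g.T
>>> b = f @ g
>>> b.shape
(5, 2, 19)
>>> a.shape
(19, 5)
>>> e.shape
(5, 2, 11)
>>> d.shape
(17, 5, 5)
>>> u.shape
(5,)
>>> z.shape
(5,)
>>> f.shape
(5, 2, 5)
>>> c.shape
(19, 5)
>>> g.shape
(5, 19)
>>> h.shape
(11, 5)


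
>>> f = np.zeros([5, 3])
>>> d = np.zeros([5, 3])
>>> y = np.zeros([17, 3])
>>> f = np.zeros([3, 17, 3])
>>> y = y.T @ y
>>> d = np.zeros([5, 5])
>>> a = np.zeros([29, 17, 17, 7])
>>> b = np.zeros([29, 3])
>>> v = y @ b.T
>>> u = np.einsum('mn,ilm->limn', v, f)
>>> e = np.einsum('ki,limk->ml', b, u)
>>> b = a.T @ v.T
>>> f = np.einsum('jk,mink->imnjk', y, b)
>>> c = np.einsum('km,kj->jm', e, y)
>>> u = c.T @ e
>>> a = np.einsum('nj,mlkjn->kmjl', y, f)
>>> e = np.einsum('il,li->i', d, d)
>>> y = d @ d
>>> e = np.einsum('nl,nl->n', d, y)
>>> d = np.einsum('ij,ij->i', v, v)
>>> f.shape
(17, 7, 17, 3, 3)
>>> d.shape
(3,)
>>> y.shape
(5, 5)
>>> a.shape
(17, 17, 3, 7)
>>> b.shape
(7, 17, 17, 3)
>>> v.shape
(3, 29)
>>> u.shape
(17, 17)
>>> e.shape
(5,)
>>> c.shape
(3, 17)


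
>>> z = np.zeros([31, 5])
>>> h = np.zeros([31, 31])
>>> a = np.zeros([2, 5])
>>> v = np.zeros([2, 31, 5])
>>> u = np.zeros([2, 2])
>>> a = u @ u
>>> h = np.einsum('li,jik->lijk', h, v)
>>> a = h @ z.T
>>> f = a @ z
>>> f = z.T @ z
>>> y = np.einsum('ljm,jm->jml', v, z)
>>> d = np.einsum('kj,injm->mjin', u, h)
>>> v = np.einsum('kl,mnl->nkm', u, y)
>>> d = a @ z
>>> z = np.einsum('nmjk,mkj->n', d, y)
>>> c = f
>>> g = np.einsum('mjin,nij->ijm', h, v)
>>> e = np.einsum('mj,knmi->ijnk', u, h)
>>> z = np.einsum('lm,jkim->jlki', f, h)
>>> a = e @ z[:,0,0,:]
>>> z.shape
(31, 5, 31, 2)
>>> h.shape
(31, 31, 2, 5)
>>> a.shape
(5, 2, 31, 2)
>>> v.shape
(5, 2, 31)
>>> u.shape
(2, 2)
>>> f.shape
(5, 5)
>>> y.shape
(31, 5, 2)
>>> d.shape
(31, 31, 2, 5)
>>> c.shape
(5, 5)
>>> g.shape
(2, 31, 31)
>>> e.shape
(5, 2, 31, 31)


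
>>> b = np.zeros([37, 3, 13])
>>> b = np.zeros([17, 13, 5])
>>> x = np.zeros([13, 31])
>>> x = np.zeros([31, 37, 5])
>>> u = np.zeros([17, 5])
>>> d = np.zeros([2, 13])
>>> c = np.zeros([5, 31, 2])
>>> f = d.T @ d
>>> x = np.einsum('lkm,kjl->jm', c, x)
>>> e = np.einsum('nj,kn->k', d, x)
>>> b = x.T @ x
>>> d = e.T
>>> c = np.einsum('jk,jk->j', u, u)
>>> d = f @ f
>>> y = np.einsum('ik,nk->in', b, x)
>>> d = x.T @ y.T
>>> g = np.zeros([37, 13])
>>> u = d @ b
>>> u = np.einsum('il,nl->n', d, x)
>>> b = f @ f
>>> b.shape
(13, 13)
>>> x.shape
(37, 2)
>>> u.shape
(37,)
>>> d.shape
(2, 2)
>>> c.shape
(17,)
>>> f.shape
(13, 13)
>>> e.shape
(37,)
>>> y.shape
(2, 37)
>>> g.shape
(37, 13)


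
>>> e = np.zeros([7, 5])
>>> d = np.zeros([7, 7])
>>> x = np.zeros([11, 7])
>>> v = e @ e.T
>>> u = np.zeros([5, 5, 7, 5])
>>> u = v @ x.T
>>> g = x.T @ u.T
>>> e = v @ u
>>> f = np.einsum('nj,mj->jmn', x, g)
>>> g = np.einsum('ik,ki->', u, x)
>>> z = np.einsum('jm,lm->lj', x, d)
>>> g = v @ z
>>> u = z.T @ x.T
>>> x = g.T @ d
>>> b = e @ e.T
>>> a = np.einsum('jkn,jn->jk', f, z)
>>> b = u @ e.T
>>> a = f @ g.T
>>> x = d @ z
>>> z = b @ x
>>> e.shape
(7, 11)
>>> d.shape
(7, 7)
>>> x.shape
(7, 11)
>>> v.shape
(7, 7)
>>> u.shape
(11, 11)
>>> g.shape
(7, 11)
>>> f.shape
(7, 7, 11)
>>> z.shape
(11, 11)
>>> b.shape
(11, 7)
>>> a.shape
(7, 7, 7)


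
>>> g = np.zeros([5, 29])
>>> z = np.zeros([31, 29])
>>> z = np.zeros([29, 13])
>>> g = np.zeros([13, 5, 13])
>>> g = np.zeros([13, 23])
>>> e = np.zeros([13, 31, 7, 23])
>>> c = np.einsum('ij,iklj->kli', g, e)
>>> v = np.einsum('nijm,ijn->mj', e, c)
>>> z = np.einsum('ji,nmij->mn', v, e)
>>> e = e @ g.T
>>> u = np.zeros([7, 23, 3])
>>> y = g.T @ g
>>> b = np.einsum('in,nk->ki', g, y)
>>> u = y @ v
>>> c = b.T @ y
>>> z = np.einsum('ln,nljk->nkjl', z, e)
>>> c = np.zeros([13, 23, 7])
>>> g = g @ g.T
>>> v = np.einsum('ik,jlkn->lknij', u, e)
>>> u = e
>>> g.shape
(13, 13)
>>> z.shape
(13, 13, 7, 31)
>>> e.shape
(13, 31, 7, 13)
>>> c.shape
(13, 23, 7)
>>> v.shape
(31, 7, 13, 23, 13)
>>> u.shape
(13, 31, 7, 13)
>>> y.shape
(23, 23)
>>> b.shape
(23, 13)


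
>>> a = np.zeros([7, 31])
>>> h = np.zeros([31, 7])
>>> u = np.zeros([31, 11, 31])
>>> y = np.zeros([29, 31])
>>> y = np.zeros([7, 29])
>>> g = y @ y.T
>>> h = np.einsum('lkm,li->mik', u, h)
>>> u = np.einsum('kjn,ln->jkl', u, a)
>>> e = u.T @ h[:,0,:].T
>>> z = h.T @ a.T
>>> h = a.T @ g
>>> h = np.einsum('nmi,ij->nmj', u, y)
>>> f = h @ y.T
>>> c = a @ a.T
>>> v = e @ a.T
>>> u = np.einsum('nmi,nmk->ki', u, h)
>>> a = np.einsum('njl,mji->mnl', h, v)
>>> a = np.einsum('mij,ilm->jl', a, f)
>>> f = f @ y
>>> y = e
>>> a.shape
(29, 31)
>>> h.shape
(11, 31, 29)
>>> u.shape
(29, 7)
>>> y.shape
(7, 31, 31)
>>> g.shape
(7, 7)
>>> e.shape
(7, 31, 31)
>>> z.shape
(11, 7, 7)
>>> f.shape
(11, 31, 29)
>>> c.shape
(7, 7)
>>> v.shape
(7, 31, 7)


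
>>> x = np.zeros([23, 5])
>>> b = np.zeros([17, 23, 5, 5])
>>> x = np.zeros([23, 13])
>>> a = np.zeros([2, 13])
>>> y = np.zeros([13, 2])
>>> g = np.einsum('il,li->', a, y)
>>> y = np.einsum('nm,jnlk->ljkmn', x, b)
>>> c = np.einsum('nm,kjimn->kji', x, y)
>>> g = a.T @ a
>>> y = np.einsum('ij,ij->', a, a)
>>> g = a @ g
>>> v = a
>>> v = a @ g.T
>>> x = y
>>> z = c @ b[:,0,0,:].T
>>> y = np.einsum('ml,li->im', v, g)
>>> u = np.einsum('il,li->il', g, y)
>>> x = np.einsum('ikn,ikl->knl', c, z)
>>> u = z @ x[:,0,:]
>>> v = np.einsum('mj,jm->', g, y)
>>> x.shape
(17, 5, 17)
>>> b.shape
(17, 23, 5, 5)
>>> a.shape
(2, 13)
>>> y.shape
(13, 2)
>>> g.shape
(2, 13)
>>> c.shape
(5, 17, 5)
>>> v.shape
()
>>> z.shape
(5, 17, 17)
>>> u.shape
(5, 17, 17)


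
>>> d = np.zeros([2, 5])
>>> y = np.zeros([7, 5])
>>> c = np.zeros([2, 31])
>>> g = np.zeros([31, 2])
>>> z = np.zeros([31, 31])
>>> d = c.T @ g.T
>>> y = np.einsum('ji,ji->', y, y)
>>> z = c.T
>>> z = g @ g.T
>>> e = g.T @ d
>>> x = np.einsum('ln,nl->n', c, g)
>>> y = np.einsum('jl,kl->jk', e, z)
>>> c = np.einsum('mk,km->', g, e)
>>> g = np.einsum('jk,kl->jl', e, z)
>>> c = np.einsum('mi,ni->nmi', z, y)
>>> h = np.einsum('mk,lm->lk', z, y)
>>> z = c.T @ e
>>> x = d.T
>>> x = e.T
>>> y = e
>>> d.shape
(31, 31)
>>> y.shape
(2, 31)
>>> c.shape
(2, 31, 31)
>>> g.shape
(2, 31)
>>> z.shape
(31, 31, 31)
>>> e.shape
(2, 31)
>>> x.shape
(31, 2)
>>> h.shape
(2, 31)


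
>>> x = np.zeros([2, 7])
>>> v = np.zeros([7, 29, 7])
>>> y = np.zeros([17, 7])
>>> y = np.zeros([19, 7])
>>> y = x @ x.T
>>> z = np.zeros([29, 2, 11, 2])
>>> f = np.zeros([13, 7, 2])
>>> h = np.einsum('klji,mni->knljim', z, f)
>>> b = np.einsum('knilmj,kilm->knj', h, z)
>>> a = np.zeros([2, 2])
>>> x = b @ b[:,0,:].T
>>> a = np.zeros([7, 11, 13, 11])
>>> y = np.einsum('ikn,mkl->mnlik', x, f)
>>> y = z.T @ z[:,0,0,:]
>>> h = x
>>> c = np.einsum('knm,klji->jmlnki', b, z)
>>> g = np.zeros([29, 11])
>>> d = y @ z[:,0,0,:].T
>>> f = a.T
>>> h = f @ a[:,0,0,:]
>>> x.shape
(29, 7, 29)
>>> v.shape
(7, 29, 7)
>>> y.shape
(2, 11, 2, 2)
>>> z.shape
(29, 2, 11, 2)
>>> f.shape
(11, 13, 11, 7)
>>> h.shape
(11, 13, 11, 11)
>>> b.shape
(29, 7, 13)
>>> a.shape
(7, 11, 13, 11)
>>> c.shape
(11, 13, 2, 7, 29, 2)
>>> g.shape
(29, 11)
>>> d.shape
(2, 11, 2, 29)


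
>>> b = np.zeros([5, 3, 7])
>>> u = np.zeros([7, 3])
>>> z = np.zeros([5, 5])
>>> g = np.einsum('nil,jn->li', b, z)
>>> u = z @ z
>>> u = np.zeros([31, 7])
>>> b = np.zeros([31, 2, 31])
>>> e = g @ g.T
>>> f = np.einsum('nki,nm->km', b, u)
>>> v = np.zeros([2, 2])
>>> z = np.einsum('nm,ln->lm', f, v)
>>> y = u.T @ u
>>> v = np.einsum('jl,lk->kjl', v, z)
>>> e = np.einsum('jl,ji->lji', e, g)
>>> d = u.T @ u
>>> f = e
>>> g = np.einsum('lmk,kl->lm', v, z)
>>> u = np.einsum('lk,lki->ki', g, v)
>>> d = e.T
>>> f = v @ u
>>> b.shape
(31, 2, 31)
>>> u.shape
(2, 2)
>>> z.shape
(2, 7)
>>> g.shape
(7, 2)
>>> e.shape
(7, 7, 3)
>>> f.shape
(7, 2, 2)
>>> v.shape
(7, 2, 2)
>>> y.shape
(7, 7)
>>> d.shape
(3, 7, 7)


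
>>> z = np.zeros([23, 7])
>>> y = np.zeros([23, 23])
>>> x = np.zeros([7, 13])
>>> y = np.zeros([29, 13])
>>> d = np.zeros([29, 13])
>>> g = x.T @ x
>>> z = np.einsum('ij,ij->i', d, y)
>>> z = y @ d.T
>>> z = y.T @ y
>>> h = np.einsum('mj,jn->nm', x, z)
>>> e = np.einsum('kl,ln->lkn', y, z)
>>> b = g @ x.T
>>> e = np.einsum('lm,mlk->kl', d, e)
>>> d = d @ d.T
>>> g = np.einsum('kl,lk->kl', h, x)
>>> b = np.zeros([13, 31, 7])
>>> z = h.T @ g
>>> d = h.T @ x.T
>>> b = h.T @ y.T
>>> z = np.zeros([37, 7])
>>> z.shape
(37, 7)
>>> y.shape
(29, 13)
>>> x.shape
(7, 13)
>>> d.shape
(7, 7)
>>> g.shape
(13, 7)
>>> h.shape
(13, 7)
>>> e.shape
(13, 29)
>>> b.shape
(7, 29)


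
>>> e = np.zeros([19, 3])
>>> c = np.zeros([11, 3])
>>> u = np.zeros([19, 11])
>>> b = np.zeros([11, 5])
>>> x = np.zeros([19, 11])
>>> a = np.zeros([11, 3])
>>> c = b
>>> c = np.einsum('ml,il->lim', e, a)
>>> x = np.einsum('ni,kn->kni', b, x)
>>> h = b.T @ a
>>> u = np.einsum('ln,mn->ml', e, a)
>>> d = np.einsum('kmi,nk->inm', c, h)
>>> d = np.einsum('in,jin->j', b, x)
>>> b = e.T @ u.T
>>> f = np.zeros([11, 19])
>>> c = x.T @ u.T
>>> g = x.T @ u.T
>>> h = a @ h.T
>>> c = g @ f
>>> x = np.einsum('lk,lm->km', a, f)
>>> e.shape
(19, 3)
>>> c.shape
(5, 11, 19)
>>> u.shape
(11, 19)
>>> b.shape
(3, 11)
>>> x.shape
(3, 19)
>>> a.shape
(11, 3)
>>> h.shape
(11, 5)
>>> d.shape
(19,)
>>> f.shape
(11, 19)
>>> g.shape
(5, 11, 11)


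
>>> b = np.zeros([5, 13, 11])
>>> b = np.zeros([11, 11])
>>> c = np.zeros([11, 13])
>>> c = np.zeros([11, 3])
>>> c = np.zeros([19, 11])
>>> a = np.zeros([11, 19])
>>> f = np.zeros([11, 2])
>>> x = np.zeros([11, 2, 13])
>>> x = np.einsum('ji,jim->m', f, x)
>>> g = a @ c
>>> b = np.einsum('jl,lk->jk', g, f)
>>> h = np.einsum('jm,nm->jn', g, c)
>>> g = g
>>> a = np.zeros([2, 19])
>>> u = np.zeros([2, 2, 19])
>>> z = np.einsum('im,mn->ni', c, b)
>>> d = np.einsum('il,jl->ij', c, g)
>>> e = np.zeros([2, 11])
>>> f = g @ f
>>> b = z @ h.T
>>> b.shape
(2, 11)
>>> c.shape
(19, 11)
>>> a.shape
(2, 19)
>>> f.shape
(11, 2)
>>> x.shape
(13,)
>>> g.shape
(11, 11)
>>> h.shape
(11, 19)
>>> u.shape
(2, 2, 19)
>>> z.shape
(2, 19)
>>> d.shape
(19, 11)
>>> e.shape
(2, 11)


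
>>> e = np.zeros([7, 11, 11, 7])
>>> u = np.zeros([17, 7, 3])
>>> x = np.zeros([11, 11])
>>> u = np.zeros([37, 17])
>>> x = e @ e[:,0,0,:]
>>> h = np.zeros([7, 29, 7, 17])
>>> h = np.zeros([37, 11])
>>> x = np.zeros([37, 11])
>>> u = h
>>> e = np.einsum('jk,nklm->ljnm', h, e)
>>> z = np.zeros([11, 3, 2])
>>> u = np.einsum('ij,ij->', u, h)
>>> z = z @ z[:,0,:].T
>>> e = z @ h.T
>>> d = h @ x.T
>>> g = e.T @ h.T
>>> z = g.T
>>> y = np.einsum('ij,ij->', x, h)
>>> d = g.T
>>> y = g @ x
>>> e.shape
(11, 3, 37)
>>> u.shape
()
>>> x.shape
(37, 11)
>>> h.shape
(37, 11)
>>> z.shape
(37, 3, 37)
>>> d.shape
(37, 3, 37)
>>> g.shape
(37, 3, 37)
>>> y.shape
(37, 3, 11)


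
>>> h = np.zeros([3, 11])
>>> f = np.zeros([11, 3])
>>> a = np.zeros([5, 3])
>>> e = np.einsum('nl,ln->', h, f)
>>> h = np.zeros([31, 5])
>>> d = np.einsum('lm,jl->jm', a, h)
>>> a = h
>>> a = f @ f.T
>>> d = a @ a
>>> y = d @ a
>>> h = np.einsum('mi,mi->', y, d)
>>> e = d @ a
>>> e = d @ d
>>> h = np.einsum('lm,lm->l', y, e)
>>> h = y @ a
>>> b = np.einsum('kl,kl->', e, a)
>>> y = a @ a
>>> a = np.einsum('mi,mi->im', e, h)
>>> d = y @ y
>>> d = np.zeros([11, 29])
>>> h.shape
(11, 11)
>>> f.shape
(11, 3)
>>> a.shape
(11, 11)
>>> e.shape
(11, 11)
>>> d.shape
(11, 29)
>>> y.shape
(11, 11)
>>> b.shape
()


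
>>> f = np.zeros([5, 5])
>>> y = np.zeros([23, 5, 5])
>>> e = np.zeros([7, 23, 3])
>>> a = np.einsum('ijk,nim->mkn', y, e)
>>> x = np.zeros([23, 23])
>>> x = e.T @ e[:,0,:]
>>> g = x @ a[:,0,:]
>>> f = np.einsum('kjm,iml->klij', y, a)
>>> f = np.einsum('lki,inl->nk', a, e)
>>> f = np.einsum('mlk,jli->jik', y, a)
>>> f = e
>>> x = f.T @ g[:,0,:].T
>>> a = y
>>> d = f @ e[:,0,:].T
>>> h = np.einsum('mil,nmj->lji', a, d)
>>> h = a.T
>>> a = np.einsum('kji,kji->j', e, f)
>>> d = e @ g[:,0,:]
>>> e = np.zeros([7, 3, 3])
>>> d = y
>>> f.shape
(7, 23, 3)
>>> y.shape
(23, 5, 5)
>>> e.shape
(7, 3, 3)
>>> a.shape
(23,)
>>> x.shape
(3, 23, 3)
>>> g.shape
(3, 23, 7)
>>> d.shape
(23, 5, 5)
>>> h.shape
(5, 5, 23)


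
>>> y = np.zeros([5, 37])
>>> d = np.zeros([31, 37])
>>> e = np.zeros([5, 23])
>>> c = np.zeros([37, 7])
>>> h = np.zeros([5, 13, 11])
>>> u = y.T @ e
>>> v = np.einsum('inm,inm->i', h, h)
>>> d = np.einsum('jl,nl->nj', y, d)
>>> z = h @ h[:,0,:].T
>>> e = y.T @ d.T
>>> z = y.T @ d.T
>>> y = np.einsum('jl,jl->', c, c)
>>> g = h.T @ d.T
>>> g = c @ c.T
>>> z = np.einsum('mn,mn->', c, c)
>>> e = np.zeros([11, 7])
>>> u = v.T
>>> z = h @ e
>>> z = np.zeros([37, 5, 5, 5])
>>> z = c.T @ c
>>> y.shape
()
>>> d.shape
(31, 5)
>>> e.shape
(11, 7)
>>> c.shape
(37, 7)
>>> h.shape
(5, 13, 11)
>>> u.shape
(5,)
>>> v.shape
(5,)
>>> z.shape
(7, 7)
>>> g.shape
(37, 37)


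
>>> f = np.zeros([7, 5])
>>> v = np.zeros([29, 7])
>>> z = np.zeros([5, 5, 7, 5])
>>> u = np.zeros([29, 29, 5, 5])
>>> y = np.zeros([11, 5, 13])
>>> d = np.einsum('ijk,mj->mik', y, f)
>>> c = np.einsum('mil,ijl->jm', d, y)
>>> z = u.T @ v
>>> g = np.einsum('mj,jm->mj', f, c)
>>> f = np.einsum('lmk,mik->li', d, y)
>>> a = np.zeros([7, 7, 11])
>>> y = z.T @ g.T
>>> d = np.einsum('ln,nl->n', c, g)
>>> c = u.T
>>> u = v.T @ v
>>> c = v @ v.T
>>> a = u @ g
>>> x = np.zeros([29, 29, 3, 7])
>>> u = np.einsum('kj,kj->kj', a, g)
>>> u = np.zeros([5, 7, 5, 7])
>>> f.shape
(7, 5)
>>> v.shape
(29, 7)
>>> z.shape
(5, 5, 29, 7)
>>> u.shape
(5, 7, 5, 7)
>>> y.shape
(7, 29, 5, 7)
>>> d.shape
(7,)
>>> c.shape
(29, 29)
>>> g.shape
(7, 5)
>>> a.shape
(7, 5)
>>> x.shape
(29, 29, 3, 7)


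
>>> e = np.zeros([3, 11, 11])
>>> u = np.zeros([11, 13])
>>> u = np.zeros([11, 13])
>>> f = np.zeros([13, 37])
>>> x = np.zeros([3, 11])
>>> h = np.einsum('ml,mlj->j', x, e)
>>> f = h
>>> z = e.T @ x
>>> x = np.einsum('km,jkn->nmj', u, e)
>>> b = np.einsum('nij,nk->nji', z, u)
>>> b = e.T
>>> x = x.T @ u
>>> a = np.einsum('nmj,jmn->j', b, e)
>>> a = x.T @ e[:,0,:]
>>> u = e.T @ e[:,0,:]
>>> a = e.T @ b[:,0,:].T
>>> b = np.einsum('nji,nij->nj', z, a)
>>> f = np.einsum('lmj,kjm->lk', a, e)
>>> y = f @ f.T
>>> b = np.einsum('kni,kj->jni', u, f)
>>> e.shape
(3, 11, 11)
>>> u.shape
(11, 11, 11)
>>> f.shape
(11, 3)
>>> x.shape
(3, 13, 13)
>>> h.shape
(11,)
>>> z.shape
(11, 11, 11)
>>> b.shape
(3, 11, 11)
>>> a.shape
(11, 11, 11)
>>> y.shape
(11, 11)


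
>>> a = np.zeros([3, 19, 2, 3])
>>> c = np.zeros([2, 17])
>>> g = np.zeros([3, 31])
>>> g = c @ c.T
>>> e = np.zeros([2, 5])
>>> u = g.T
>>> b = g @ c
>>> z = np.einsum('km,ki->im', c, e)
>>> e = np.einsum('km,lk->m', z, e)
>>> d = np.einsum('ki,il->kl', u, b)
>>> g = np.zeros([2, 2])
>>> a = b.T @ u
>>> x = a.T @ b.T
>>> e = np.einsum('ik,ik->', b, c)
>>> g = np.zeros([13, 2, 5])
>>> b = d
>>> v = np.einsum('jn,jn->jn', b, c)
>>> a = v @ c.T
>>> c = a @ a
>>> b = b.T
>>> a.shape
(2, 2)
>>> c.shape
(2, 2)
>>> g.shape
(13, 2, 5)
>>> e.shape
()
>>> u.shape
(2, 2)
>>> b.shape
(17, 2)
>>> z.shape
(5, 17)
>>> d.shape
(2, 17)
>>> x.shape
(2, 2)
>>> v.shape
(2, 17)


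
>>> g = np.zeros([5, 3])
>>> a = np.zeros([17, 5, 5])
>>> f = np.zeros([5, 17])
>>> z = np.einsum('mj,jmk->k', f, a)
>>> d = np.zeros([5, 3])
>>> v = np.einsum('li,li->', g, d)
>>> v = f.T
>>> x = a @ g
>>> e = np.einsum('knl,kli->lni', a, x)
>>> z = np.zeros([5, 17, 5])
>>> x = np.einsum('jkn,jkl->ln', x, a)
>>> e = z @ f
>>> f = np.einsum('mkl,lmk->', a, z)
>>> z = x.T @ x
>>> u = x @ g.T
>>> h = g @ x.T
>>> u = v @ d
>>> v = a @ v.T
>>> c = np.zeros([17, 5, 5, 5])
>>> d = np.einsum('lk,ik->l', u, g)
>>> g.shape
(5, 3)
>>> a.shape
(17, 5, 5)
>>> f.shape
()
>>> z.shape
(3, 3)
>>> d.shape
(17,)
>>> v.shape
(17, 5, 17)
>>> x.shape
(5, 3)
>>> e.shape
(5, 17, 17)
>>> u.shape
(17, 3)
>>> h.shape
(5, 5)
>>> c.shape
(17, 5, 5, 5)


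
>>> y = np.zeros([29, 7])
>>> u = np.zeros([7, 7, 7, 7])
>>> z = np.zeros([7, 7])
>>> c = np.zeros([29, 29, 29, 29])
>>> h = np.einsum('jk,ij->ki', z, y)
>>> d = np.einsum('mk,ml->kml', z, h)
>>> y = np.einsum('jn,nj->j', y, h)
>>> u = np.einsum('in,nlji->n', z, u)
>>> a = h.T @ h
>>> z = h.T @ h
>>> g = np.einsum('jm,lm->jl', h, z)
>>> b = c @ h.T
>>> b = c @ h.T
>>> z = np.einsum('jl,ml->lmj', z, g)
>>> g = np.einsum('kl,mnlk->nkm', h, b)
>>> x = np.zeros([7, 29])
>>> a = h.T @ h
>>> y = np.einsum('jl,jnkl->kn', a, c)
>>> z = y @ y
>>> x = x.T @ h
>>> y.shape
(29, 29)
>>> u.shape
(7,)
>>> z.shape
(29, 29)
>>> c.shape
(29, 29, 29, 29)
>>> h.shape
(7, 29)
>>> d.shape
(7, 7, 29)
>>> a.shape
(29, 29)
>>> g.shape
(29, 7, 29)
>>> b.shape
(29, 29, 29, 7)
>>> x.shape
(29, 29)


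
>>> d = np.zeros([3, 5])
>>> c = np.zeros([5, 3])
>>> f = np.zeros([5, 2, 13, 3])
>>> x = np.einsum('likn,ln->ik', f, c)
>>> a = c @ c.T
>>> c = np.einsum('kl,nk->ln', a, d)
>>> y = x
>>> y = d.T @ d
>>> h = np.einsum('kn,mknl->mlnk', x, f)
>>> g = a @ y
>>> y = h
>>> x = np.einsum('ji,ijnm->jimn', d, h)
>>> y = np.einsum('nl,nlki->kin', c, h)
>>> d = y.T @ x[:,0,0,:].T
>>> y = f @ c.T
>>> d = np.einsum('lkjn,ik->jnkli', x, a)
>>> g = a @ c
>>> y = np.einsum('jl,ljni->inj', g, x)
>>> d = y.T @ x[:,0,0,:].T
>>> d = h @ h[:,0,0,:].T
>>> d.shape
(5, 3, 13, 5)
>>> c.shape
(5, 3)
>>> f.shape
(5, 2, 13, 3)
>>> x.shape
(3, 5, 2, 13)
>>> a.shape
(5, 5)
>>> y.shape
(13, 2, 5)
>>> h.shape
(5, 3, 13, 2)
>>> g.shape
(5, 3)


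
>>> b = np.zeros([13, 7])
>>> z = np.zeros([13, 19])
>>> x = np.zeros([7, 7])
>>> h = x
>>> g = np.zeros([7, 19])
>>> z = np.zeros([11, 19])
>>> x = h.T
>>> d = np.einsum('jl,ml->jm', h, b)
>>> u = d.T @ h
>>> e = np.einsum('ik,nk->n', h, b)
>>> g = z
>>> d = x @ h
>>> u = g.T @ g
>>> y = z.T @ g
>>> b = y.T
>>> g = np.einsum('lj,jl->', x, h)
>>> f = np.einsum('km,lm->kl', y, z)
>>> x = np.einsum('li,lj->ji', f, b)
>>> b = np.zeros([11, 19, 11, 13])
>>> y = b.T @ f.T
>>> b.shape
(11, 19, 11, 13)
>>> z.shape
(11, 19)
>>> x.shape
(19, 11)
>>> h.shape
(7, 7)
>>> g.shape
()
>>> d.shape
(7, 7)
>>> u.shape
(19, 19)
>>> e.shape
(13,)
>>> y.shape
(13, 11, 19, 19)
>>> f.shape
(19, 11)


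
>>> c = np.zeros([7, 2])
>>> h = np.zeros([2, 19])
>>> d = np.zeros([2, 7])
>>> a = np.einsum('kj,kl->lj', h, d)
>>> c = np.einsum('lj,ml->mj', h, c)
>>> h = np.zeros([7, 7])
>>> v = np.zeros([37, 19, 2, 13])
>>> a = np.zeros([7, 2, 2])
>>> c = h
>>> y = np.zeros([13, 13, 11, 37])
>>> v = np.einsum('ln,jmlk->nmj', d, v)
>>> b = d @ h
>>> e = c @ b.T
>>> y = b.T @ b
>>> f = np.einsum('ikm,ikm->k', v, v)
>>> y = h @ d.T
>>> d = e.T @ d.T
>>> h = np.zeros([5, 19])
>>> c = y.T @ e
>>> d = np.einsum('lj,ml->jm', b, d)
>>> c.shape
(2, 2)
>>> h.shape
(5, 19)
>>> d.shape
(7, 2)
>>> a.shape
(7, 2, 2)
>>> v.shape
(7, 19, 37)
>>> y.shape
(7, 2)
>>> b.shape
(2, 7)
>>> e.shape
(7, 2)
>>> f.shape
(19,)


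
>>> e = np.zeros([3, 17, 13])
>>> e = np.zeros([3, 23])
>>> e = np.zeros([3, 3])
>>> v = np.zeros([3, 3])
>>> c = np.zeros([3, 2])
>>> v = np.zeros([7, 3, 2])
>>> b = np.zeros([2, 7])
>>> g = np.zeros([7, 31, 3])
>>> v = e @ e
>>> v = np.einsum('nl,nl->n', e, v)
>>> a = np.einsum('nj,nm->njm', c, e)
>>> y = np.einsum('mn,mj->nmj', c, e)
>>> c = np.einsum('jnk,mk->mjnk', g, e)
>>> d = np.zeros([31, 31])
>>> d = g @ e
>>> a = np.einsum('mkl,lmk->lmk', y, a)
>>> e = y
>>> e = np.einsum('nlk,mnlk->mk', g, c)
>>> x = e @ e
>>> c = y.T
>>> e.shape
(3, 3)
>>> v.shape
(3,)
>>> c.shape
(3, 3, 2)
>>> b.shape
(2, 7)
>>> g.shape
(7, 31, 3)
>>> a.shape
(3, 2, 3)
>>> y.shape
(2, 3, 3)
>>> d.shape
(7, 31, 3)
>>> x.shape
(3, 3)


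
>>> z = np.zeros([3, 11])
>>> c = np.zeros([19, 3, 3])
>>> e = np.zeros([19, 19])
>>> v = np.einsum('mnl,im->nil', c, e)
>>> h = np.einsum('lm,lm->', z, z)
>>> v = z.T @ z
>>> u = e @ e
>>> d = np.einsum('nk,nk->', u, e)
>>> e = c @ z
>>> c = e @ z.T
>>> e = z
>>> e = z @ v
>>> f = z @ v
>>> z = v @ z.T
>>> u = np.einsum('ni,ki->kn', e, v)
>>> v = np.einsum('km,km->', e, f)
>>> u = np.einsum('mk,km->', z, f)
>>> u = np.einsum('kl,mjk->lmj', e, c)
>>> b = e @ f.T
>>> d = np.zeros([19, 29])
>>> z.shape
(11, 3)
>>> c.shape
(19, 3, 3)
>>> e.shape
(3, 11)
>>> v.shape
()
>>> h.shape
()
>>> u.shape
(11, 19, 3)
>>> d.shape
(19, 29)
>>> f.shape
(3, 11)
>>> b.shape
(3, 3)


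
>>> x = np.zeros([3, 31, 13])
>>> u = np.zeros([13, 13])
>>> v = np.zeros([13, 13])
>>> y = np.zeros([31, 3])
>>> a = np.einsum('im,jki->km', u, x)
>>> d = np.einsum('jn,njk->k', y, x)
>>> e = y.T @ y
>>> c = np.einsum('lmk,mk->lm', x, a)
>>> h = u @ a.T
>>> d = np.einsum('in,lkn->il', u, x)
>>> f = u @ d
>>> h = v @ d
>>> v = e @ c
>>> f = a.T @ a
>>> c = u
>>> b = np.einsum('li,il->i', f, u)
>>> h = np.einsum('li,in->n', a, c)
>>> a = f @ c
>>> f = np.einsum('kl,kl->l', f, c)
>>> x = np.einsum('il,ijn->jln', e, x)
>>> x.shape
(31, 3, 13)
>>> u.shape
(13, 13)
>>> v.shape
(3, 31)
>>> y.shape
(31, 3)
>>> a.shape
(13, 13)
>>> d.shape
(13, 3)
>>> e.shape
(3, 3)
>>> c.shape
(13, 13)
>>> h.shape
(13,)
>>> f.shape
(13,)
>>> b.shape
(13,)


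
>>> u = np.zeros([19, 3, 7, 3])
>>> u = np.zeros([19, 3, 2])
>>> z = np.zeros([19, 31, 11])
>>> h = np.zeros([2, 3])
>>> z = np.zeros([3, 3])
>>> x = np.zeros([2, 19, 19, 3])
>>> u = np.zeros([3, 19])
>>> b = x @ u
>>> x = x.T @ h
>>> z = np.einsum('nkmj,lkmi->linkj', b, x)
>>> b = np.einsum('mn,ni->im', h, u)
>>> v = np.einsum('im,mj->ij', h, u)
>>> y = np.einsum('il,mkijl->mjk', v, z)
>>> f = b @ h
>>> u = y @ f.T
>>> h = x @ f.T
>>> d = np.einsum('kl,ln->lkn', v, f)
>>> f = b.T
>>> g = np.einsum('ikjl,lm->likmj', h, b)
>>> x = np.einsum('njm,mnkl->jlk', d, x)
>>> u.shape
(3, 19, 19)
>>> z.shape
(3, 3, 2, 19, 19)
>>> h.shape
(3, 19, 19, 19)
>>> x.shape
(2, 3, 19)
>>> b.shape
(19, 2)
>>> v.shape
(2, 19)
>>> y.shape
(3, 19, 3)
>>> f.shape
(2, 19)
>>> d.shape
(19, 2, 3)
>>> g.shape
(19, 3, 19, 2, 19)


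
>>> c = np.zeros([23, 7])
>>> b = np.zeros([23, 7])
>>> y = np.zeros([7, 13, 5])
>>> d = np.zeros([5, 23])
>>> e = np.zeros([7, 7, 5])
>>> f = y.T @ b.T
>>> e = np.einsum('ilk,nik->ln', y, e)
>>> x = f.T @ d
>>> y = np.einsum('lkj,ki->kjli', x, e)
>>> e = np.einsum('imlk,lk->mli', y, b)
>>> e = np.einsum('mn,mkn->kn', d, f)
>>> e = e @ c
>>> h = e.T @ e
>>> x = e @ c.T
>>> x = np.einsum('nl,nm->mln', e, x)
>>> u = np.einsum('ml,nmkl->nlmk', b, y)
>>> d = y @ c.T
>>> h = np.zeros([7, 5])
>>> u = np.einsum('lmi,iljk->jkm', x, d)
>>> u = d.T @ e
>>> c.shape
(23, 7)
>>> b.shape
(23, 7)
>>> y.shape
(13, 23, 23, 7)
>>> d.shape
(13, 23, 23, 23)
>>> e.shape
(13, 7)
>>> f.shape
(5, 13, 23)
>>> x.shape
(23, 7, 13)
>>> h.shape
(7, 5)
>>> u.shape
(23, 23, 23, 7)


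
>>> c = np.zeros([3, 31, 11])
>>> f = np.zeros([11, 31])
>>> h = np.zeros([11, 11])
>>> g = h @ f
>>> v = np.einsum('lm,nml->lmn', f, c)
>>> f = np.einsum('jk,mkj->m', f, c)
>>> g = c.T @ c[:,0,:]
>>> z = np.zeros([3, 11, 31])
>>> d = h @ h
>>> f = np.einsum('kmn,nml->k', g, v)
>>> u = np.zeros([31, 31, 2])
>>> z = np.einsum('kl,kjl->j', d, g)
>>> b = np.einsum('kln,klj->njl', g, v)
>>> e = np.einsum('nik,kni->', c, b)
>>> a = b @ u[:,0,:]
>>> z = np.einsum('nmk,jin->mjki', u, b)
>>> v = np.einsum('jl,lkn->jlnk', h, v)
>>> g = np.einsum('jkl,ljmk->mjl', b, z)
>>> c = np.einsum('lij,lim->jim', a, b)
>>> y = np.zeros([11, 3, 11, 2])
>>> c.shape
(2, 3, 31)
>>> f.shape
(11,)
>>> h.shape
(11, 11)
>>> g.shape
(2, 11, 31)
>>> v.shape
(11, 11, 3, 31)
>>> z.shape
(31, 11, 2, 3)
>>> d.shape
(11, 11)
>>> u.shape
(31, 31, 2)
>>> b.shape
(11, 3, 31)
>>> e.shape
()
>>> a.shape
(11, 3, 2)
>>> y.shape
(11, 3, 11, 2)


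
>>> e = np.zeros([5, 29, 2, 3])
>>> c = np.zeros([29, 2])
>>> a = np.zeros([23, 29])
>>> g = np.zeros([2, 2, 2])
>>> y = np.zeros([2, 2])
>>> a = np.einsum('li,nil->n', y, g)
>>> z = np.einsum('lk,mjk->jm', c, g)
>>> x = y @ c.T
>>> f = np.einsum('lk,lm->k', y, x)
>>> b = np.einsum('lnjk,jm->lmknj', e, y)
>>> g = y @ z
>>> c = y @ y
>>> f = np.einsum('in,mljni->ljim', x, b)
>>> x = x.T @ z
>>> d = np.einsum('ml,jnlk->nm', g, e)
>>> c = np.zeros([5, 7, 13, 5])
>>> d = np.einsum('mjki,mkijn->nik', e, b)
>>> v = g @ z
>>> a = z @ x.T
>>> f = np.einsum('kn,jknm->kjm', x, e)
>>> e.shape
(5, 29, 2, 3)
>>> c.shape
(5, 7, 13, 5)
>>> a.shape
(2, 29)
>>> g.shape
(2, 2)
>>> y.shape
(2, 2)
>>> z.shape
(2, 2)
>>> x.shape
(29, 2)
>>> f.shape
(29, 5, 3)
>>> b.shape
(5, 2, 3, 29, 2)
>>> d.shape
(2, 3, 2)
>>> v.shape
(2, 2)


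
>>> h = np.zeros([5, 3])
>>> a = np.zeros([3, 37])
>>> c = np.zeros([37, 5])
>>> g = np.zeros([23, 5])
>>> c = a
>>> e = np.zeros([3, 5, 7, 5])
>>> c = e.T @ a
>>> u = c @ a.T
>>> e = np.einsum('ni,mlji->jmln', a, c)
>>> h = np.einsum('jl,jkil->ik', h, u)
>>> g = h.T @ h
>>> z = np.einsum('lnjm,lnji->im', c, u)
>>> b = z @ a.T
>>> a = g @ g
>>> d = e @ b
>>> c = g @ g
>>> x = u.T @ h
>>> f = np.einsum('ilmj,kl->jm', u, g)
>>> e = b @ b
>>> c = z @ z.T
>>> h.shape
(5, 7)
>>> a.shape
(7, 7)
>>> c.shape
(3, 3)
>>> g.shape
(7, 7)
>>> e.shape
(3, 3)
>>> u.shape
(5, 7, 5, 3)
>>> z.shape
(3, 37)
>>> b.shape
(3, 3)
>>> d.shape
(5, 5, 7, 3)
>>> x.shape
(3, 5, 7, 7)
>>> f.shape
(3, 5)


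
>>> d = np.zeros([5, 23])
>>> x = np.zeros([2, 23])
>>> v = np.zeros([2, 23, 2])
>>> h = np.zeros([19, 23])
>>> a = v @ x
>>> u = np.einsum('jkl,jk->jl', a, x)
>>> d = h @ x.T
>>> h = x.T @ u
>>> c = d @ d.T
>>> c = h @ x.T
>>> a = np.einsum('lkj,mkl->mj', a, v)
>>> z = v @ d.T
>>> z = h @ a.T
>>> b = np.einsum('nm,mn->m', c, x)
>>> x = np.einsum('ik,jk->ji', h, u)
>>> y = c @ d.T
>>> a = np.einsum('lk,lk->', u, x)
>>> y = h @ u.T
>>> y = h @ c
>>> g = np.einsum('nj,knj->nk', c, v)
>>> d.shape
(19, 2)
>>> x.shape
(2, 23)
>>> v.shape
(2, 23, 2)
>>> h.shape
(23, 23)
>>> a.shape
()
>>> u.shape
(2, 23)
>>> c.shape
(23, 2)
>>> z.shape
(23, 2)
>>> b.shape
(2,)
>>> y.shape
(23, 2)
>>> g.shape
(23, 2)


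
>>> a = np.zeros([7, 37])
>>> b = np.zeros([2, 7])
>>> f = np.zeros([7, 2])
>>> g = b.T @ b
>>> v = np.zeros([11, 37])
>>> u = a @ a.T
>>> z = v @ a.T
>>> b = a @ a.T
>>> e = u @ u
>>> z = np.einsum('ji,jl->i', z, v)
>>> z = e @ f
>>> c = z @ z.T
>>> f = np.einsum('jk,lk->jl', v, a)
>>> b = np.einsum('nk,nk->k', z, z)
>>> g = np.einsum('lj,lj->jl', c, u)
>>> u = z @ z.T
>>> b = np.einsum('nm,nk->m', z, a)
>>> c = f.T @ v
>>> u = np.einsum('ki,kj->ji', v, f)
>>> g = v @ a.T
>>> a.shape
(7, 37)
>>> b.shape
(2,)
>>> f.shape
(11, 7)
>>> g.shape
(11, 7)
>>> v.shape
(11, 37)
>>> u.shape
(7, 37)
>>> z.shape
(7, 2)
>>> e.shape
(7, 7)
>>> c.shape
(7, 37)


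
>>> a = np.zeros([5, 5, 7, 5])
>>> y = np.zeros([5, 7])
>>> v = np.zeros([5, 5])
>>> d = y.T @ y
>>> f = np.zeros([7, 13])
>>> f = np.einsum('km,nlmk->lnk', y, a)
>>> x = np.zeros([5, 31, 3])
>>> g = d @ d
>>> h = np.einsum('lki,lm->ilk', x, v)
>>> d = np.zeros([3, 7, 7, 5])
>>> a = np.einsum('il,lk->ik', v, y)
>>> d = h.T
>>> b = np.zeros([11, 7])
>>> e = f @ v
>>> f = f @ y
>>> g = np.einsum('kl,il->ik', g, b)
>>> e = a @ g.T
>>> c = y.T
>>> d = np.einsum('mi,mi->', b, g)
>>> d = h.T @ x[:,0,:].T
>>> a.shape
(5, 7)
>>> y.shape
(5, 7)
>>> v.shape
(5, 5)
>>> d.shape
(31, 5, 5)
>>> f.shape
(5, 5, 7)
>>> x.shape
(5, 31, 3)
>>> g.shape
(11, 7)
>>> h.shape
(3, 5, 31)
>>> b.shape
(11, 7)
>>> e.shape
(5, 11)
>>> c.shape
(7, 5)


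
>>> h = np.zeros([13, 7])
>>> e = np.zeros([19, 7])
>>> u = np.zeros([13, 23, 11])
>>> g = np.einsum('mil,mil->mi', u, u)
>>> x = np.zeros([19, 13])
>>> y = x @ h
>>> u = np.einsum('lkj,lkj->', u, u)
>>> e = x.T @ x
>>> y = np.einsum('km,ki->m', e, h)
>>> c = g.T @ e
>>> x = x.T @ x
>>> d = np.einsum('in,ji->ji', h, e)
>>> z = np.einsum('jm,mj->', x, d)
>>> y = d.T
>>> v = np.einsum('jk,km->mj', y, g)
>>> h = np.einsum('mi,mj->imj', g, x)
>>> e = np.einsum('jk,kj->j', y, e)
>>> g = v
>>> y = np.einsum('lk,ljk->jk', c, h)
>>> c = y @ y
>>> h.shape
(23, 13, 13)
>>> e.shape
(13,)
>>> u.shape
()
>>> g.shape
(23, 13)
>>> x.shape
(13, 13)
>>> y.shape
(13, 13)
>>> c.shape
(13, 13)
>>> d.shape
(13, 13)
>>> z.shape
()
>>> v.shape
(23, 13)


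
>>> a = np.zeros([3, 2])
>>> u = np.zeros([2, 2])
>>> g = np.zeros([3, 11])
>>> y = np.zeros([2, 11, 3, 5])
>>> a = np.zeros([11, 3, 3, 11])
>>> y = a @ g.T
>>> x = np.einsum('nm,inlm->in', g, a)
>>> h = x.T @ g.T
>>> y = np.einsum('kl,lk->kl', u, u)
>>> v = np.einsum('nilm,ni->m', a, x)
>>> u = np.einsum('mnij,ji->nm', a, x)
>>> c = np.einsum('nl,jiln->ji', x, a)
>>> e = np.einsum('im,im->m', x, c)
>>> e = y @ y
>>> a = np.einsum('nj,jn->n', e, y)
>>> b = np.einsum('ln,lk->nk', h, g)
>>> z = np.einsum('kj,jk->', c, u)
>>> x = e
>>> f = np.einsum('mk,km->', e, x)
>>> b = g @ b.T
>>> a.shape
(2,)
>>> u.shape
(3, 11)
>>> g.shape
(3, 11)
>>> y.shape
(2, 2)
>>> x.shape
(2, 2)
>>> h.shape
(3, 3)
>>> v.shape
(11,)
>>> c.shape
(11, 3)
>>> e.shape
(2, 2)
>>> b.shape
(3, 3)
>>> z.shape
()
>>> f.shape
()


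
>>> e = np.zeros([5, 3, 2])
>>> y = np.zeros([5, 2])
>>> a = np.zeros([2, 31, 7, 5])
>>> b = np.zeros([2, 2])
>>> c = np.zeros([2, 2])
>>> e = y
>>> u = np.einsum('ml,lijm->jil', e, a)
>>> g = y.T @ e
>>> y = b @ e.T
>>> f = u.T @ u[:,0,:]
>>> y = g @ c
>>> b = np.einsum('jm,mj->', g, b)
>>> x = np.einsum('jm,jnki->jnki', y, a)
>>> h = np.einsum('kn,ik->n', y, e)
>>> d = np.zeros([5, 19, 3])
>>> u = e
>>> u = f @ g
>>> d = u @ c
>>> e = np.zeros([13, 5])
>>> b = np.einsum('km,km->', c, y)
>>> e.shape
(13, 5)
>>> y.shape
(2, 2)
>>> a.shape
(2, 31, 7, 5)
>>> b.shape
()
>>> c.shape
(2, 2)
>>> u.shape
(2, 31, 2)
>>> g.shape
(2, 2)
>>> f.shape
(2, 31, 2)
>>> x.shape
(2, 31, 7, 5)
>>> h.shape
(2,)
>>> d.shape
(2, 31, 2)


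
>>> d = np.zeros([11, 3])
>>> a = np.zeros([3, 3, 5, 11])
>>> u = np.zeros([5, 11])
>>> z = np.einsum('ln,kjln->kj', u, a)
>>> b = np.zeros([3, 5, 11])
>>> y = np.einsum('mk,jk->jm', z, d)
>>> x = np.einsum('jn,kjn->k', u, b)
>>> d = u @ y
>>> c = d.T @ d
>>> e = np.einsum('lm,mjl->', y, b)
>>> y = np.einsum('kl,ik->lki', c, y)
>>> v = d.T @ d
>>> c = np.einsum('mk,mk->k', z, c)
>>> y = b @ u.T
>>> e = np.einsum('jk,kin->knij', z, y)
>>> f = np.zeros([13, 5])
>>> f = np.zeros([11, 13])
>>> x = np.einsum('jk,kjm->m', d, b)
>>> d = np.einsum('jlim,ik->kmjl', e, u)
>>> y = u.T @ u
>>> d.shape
(11, 3, 3, 5)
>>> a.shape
(3, 3, 5, 11)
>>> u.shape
(5, 11)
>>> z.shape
(3, 3)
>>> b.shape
(3, 5, 11)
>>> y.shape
(11, 11)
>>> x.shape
(11,)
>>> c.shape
(3,)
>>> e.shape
(3, 5, 5, 3)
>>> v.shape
(3, 3)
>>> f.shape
(11, 13)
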